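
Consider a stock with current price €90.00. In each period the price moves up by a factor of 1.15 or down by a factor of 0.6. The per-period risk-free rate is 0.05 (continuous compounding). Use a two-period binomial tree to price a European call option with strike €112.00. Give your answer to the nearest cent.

€4.28

Risk-neutral probability p = (e^0.05 − 0.6)/(1.15 − 0.6) = 0.4513/0.5500 = 0.8205
Terminal stock prices: S_uu = 119, S_ud = 62.1, S_dd = 32.4
Terminal payoffs (S − K): max(7.025, 0) = 7.025, max(-49.9, 0) = 0, max(-79.6, 0) = 0
Node u (S = 103.5): V_u = e^(−0.05)·[0.8205·7.0250 + 0.1795·0.0000] = 5.4829
Node d (S = 54): V_d = e^(−0.05)·[0.8205·0.0000 + 0.1795·0.0000] = 0.0000
Node 0 (S = 90): V_0 = e^(−0.05)·[0.8205·5.4829 + 0.1795·0.0000] = 4.2792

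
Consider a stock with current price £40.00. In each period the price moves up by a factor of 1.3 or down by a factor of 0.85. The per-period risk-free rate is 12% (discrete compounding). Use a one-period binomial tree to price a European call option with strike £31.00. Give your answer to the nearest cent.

£12.32

Risk-neutral probability p = (1 + 0.12 − 0.85)/(1.3 − 0.85) = 0.2700/0.4500 = 0.6000
Terminal stock prices: S_u = 52, S_d = 34
Terminal payoffs (S − K): max(21, 0) = 21, max(3, 0) = 3
Node 0 (S = 40): V_0 = 1/1.12·[0.6000·21.0000 + 0.4000·3.0000] = 12.3214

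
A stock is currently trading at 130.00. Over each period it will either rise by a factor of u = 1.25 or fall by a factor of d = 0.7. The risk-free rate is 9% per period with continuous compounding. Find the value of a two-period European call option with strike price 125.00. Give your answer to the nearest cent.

Risk-neutral probability p = (e^0.09 − 0.7)/(1.25 − 0.7) = 0.3942/0.5500 = 0.7167
Terminal stock prices: S_uu = 203.1, S_ud = 113.7, S_dd = 63.7
Terminal payoffs (S − K): max(78.12, 0) = 78.12, max(-11.25, 0) = 0, max(-61.3, 0) = 0
Node u (S = 162.5): V_u = e^(−0.09)·[0.7167·78.1250 + 0.2833·0.0000] = 51.1716
Node d (S = 91): V_d = e^(−0.09)·[0.7167·0.0000 + 0.2833·0.0000] = 0.0000
Node 0 (S = 130): V_0 = e^(−0.09)·[0.7167·51.1716 + 0.2833·0.0000] = 33.5172

33.52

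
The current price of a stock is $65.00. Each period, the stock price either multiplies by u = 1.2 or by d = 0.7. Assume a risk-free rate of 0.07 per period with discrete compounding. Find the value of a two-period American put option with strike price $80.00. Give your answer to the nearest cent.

$15.00

Risk-neutral probability p = (1 + 0.07 − 0.7)/(1.2 − 0.7) = 0.3700/0.5000 = 0.7400
Terminal stock prices: S_uu = 93.6, S_ud = 54.6, S_dd = 31.85
Terminal payoffs (K − S): max(-13.6, 0) = 0, max(25.4, 0) = 25.4, max(48.15, 0) = 48.15
Node u (S = 78): continuation = 1/1.07·[0.7400·0.0000 + 0.2600·25.4000] = 6.1720; exercise value = 2.0000 ≤ continuation, so V_u = 6.1720
Node d (S = 45.5): continuation = 1/1.07·[0.7400·25.4000 + 0.2600·48.1500] = 29.2664; exercise value = 34.5000 > continuation, so V_d = 34.5000 (exercise)
Node 0 (S = 65): continuation = 1/1.07·[0.7400·6.1720 + 0.2600·34.5000] = 12.6516; exercise value = 15.0000 > continuation, so V_0 = 15.0000 (exercise)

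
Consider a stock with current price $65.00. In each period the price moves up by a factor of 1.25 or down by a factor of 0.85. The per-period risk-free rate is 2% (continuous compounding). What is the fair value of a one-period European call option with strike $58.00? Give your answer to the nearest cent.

$9.70

Risk-neutral probability p = (e^0.02 − 0.85)/(1.25 − 0.85) = 0.1702/0.4000 = 0.4255
Terminal stock prices: S_u = 81.25, S_d = 55.25
Terminal payoffs (S − K): max(23.25, 0) = 23.25, max(-2.75, 0) = 0
Node 0 (S = 65): V_0 = e^(−0.02)·[0.4255·23.2500 + 0.5745·0.0000] = 9.6971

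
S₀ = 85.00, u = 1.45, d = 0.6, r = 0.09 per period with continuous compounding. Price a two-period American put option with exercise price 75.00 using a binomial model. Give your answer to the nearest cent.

9.40

Risk-neutral probability p = (e^0.09 − 0.6)/(1.45 − 0.6) = 0.4942/0.8500 = 0.5814
Terminal stock prices: S_uu = 178.7, S_ud = 73.95, S_dd = 30.6
Terminal payoffs (K − S): max(-103.7, 0) = 0, max(1.05, 0) = 1.05, max(44.4, 0) = 44.4
Node u (S = 123.2): continuation = e^(−0.09)·[0.5814·0.0000 + 0.4186·1.0500] = 0.4017; exercise value = 0.0000 ≤ continuation, so V_u = 0.4017
Node d (S = 51): continuation = e^(−0.09)·[0.5814·1.0500 + 0.4186·44.4000] = 17.5448; exercise value = 24.0000 > continuation, so V_d = 24.0000 (exercise)
Node 0 (S = 85): continuation = e^(−0.09)·[0.5814·0.4017 + 0.4186·24.0000] = 9.3956; exercise value = 0.0000 ≤ continuation, so V_0 = 9.3956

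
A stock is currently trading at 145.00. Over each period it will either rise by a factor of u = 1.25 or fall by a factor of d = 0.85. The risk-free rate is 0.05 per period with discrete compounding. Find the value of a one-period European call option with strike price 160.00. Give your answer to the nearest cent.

10.12

Risk-neutral probability p = (1 + 0.05 − 0.85)/(1.25 − 0.85) = 0.2000/0.4000 = 0.5000
Terminal stock prices: S_u = 181.2, S_d = 123.2
Terminal payoffs (S − K): max(21.25, 0) = 21.25, max(-36.75, 0) = 0
Node 0 (S = 145): V_0 = 1/1.05·[0.5000·21.2500 + 0.5000·0.0000] = 10.1190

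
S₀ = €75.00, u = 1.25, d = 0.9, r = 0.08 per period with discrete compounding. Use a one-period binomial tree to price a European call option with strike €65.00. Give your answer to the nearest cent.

Risk-neutral probability p = (1 + 0.08 − 0.9)/(1.25 − 0.9) = 0.1800/0.3500 = 0.5143
Terminal stock prices: S_u = 93.75, S_d = 67.5
Terminal payoffs (S − K): max(28.75, 0) = 28.75, max(2.5, 0) = 2.5
Node 0 (S = 75): V_0 = 1/1.08·[0.5143·28.7500 + 0.4857·2.5000] = 14.8148

€14.81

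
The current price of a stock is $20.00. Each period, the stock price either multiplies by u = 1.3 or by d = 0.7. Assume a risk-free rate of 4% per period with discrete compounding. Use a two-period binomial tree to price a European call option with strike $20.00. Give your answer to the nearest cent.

$4.10

Risk-neutral probability p = (1 + 0.04 − 0.7)/(1.3 − 0.7) = 0.3400/0.6000 = 0.5667
Terminal stock prices: S_uu = 33.8, S_ud = 18.2, S_dd = 9.8
Terminal payoffs (S − K): max(13.8, 0) = 13.8, max(-1.8, 0) = 0, max(-10.2, 0) = 0
Node u (S = 26): V_u = 1/1.04·[0.5667·13.8000 + 0.4333·0.0000] = 7.5192
Node d (S = 14): V_d = 1/1.04·[0.5667·0.0000 + 0.4333·0.0000] = 0.0000
Node 0 (S = 20): V_0 = 1/1.04·[0.5667·7.5192 + 0.4333·0.0000] = 4.0970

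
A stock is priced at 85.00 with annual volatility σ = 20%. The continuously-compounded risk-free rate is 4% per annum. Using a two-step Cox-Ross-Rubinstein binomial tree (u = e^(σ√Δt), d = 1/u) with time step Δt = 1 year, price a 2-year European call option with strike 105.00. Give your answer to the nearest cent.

6.12

CRR parameters: u = e^(σ√Δt) = e^(0.2·√1) = 1.2214, d = 1/u = 0.8187
Per-period rate: rΔt = 0.04·1 = 0.04, so R = e^0.04 = 1.0408
Risk-neutral probability p = (e^0.04 − 0.8187)/(1.2214 − 0.8187) = 0.2221/0.4027 = 0.5515
Terminal stock prices: S_uu = 126.8, S_ud = 85, S_dd = 56.98
Terminal payoffs (S − K): max(21.81, 0) = 21.81, max(-20, 0) = 0, max(-48.02, 0) = 0
Node u (S = 103.8): V_u = e^(−0.04)·[0.5515·21.8051 + 0.4485·0.0000] = 11.5543
Node d (S = 69.59): V_d = e^(−0.04)·[0.5515·0.0000 + 0.4485·0.0000] = 0.0000
Node 0 (S = 85): V_0 = e^(−0.04)·[0.5515·11.5543 + 0.4485·0.0000] = 6.1225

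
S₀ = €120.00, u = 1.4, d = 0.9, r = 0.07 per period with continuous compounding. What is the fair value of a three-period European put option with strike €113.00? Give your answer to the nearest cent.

€5.81

Risk-neutral probability p = (e^0.07 − 0.9)/(1.4 − 0.9) = 0.1725/0.5000 = 0.3450
Terminal stock prices: S_uuu = 329.3, S_uud = 211.7, S_udd = 136.1, S_ddd = 87.48
Terminal payoffs (K − S): max(-216.3, 0) = 0, max(-98.68, 0) = 0, max(-23.08, 0) = 0, max(25.52, 0) = 25.52
Node uu (S = 235.2): V_uu = e^(−0.07)·[0.3450·0.0000 + 0.6550·0.0000] = 0.0000
Node ud (S = 151.2): V_ud = e^(−0.07)·[0.3450·0.0000 + 0.6550·0.0000] = 0.0000
Node dd (S = 97.2): V_dd = e^(−0.07)·[0.3450·0.0000 + 0.6550·25.5200] = 15.5851
Node u (S = 168): V_u = e^(−0.07)·[0.3450·0.0000 + 0.6550·0.0000] = 0.0000
Node d (S = 108): V_d = e^(−0.07)·[0.3450·0.0000 + 0.6550·15.5851] = 9.5179
Node 0 (S = 120): V_0 = e^(−0.07)·[0.3450·0.0000 + 0.6550·9.5179] = 5.8126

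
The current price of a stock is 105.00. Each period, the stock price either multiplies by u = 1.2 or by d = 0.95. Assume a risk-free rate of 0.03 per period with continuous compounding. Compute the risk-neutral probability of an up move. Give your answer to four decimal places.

Risk-neutral probability p = (e^0.03 − 0.95)/(1.2 − 0.95) = 0.0805/0.2500 = 0.3218

p = 0.3218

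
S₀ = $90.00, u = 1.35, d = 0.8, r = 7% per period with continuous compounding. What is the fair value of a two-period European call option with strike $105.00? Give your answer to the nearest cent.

$12.60

Risk-neutral probability p = (e^0.07 − 0.8)/(1.35 − 0.8) = 0.2725/0.5500 = 0.4955
Terminal stock prices: S_uu = 164, S_ud = 97.2, S_dd = 57.6
Terminal payoffs (S − K): max(59.03, 0) = 59.03, max(-7.8, 0) = 0, max(-47.4, 0) = 0
Node u (S = 121.5): V_u = e^(−0.07)·[0.4955·59.0250 + 0.5045·0.0000] = 27.2679
Node d (S = 72): V_d = e^(−0.07)·[0.4955·0.0000 + 0.5045·0.0000] = 0.0000
Node 0 (S = 90): V_0 = e^(−0.07)·[0.4955·27.2679 + 0.5045·0.0000] = 12.5970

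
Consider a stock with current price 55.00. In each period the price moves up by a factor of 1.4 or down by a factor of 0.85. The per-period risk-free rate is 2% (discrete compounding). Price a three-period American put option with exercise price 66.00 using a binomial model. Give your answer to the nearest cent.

Risk-neutral probability p = (1 + 0.02 − 0.85)/(1.4 − 0.85) = 0.1700/0.5500 = 0.3091
Terminal stock prices: S_uuu = 150.9, S_uud = 91.63, S_udd = 55.63, S_ddd = 33.78
Terminal payoffs (K − S): max(-84.92, 0) = 0, max(-25.63, 0) = 0, max(10.37, 0) = 10.37, max(32.22, 0) = 32.22
Node uu (S = 107.8): continuation = 1/1.02·[0.3091·0.0000 + 0.6909·0.0000] = 0.0000; exercise value = 0.0000 ≤ continuation, so V_uu = 0.0000
Node ud (S = 65.45): continuation = 1/1.02·[0.3091·0.0000 + 0.6909·10.3675] = 7.0225; exercise value = 0.5500 ≤ continuation, so V_ud = 7.0225
Node dd (S = 39.74): continuation = 1/1.02·[0.3091·10.3675 + 0.6909·32.2231] = 24.9684; exercise value = 26.2625 > continuation, so V_dd = 26.2625 (exercise)
Node u (S = 77): continuation = 1/1.02·[0.3091·0.0000 + 0.6909·7.0225] = 4.7568; exercise value = 0.0000 ≤ continuation, so V_u = 4.7568
Node d (S = 46.75): continuation = 1/1.02·[0.3091·7.0225 + 0.6909·26.2625] = 19.9173; exercise value = 19.2500 ≤ continuation, so V_d = 19.9173
Node 0 (S = 55): continuation = 1/1.02·[0.3091·4.7568 + 0.6909·19.9173] = 14.9326; exercise value = 11.0000 ≤ continuation, so V_0 = 14.9326

14.93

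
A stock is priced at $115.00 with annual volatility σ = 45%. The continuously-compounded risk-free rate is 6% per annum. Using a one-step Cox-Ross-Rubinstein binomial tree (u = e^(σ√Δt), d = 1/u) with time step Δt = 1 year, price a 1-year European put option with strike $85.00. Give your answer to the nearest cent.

$5.98

CRR parameters: u = e^(σ√Δt) = e^(0.45·√1) = 1.5683, d = 1/u = 0.6376
Per-period rate: rΔt = 0.06·1 = 0.06, so R = e^0.06 = 1.0618
Risk-neutral probability p = (e^0.06 − 0.6376)/(1.5683 − 0.6376) = 0.4242/0.9307 = 0.4558
Terminal stock prices: S_u = 180.4, S_d = 73.33
Terminal payoffs (K − S): max(-95.36, 0) = 0, max(11.67, 0) = 11.67
Node 0 (S = 115): V_0 = e^(−0.06)·[0.4558·0.0000 + 0.5442·11.6728] = 5.9824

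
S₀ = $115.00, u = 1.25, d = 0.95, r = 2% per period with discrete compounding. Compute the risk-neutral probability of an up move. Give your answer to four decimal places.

p = 0.2333

Risk-neutral probability p = (1 + 0.02 − 0.95)/(1.25 − 0.95) = 0.0700/0.3000 = 0.2333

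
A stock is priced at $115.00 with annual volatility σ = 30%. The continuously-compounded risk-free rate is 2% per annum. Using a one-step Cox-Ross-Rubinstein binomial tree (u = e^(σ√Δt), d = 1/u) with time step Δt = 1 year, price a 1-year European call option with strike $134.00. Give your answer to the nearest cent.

CRR parameters: u = e^(σ√Δt) = e^(0.3·√1) = 1.3499, d = 1/u = 0.7408
Per-period rate: rΔt = 0.02·1 = 0.02, so R = e^0.02 = 1.0202
Risk-neutral probability p = (e^0.02 − 0.7408)/(1.3499 − 0.7408) = 0.2794/0.6090 = 0.4587
Terminal stock prices: S_u = 155.2, S_d = 85.19
Terminal payoffs (S − K): max(21.23, 0) = 21.23, max(-48.81, 0) = 0
Node 0 (S = 115): V_0 = e^(−0.02)·[0.4587·21.2338 + 0.5413·0.0000] = 9.5476

$9.55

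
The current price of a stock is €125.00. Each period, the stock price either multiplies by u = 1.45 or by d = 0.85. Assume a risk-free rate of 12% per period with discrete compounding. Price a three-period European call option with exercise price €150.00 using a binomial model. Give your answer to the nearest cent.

Risk-neutral probability p = (1 + 0.12 − 0.85)/(1.45 − 0.85) = 0.2700/0.6000 = 0.4500
Terminal stock prices: S_uuu = 381.1, S_uud = 223.4, S_udd = 131, S_ddd = 76.77
Terminal payoffs (S − K): max(231.1, 0) = 231.1, max(73.39, 0) = 73.39, max(-19.05, 0) = 0, max(-73.23, 0) = 0
Node uu (S = 262.8): V_uu = 1/1.12·[0.4500·231.0781 + 0.5500·73.3906] = 128.8839
Node ud (S = 154.1): V_ud = 1/1.12·[0.4500·73.3906 + 0.5500·0.0000] = 29.4873
Node dd (S = 90.31): V_dd = 1/1.12·[0.4500·0.0000 + 0.5500·0.0000] = 0.0000
Node u (S = 181.2): V_u = 1/1.12·[0.4500·128.8839 + 0.5500·29.4873] = 66.2641
Node d (S = 106.2): V_d = 1/1.12·[0.4500·29.4873 + 0.5500·0.0000] = 11.8476
Node 0 (S = 125): V_0 = 1/1.12·[0.4500·66.2641 + 0.5500·11.8476] = 32.4420

€32.44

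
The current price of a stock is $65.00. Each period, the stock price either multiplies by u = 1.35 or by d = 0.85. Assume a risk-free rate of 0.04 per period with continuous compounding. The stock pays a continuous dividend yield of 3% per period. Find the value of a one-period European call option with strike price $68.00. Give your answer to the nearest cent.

$6.07

Per-period risk-free factor R = e^0.04 = 1.0408; dividend-adjusted growth = e^(0.04−0.03) = 1.0101.
Risk-neutral probability p = (1.0101 − 0.85)/(1.35 − 0.85) = 0.1601/0.5000 = 0.3201
Terminal stock prices: S_u = 87.75, S_d = 55.25
Terminal payoffs (S − K): max(19.75, 0) = 19.75, max(-12.75, 0) = 0
Node 0 (S = 65): V_0 = e^(−0.04)·[0.3201·19.7500 + 0.6799·0.0000] = 6.0741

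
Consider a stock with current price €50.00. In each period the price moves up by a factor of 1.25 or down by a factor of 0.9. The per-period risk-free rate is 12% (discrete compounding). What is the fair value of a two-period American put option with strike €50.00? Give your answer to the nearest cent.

Risk-neutral probability p = (1 + 0.12 − 0.9)/(1.25 − 0.9) = 0.2200/0.3500 = 0.6286
Terminal stock prices: S_uu = 78.12, S_ud = 56.25, S_dd = 40.5
Terminal payoffs (K − S): max(-28.12, 0) = 0, max(-6.25, 0) = 0, max(9.5, 0) = 9.5
Node u (S = 62.5): continuation = 1/1.12·[0.6286·0.0000 + 0.3714·0.0000] = 0.0000; exercise value = 0.0000 ≤ continuation, so V_u = 0.0000
Node d (S = 45): continuation = 1/1.12·[0.6286·0.0000 + 0.3714·9.5000] = 3.1505; exercise value = 5.0000 > continuation, so V_d = 5.0000 (exercise)
Node 0 (S = 50): continuation = 1/1.12·[0.6286·0.0000 + 0.3714·5.0000] = 1.6582; exercise value = 0.0000 ≤ continuation, so V_0 = 1.6582

€1.66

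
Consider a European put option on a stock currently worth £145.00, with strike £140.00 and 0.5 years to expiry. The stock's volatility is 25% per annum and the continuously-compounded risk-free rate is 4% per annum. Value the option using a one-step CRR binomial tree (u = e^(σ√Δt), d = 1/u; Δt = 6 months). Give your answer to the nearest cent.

CRR parameters: u = e^(σ√Δt) = e^(0.25·√0.5) = 1.1934, d = 1/u = 0.8380
Per-period rate: rΔt = 0.04·0.5 = 0.02, so R = e^0.02 = 1.0202
Risk-neutral probability p = (e^0.02 − 0.8380)/(1.1934 − 0.8380) = 0.1822/0.3554 = 0.5128
Terminal stock prices: S_u = 173, S_d = 121.5
Terminal payoffs (K − S): max(-33.04, 0) = 0, max(18.49, 0) = 18.49
Node 0 (S = 145): V_0 = e^(−0.02)·[0.5128·0.0000 + 0.4872·18.4948] = 8.8329

£8.83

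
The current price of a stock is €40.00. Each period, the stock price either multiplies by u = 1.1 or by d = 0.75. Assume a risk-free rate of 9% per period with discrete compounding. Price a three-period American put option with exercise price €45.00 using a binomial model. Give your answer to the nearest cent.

€5.00

Risk-neutral probability p = (1 + 0.09 − 0.75)/(1.1 − 0.75) = 0.3400/0.3500 = 0.9714
Terminal stock prices: S_uuu = 53.24, S_uud = 36.3, S_udd = 24.75, S_ddd = 16.88
Terminal payoffs (K − S): max(-8.24, 0) = 0, max(8.7, 0) = 8.7, max(20.25, 0) = 20.25, max(28.12, 0) = 28.12
Node uu (S = 48.4): continuation = 1/1.09·[0.9714·0.0000 + 0.0286·8.7000] = 0.2280; exercise value = 0.0000 ≤ continuation, so V_uu = 0.2280
Node ud (S = 33): continuation = 1/1.09·[0.9714·8.7000 + 0.0286·20.2500] = 8.2844; exercise value = 12.0000 > continuation, so V_ud = 12.0000 (exercise)
Node dd (S = 22.5): continuation = 1/1.09·[0.9714·20.2500 + 0.0286·28.1250] = 18.7844; exercise value = 22.5000 > continuation, so V_dd = 22.5000 (exercise)
Node u (S = 44): continuation = 1/1.09·[0.9714·0.2280 + 0.0286·12.0000] = 0.5178; exercise value = 1.0000 > continuation, so V_u = 1.0000 (exercise)
Node d (S = 30): continuation = 1/1.09·[0.9714·12.0000 + 0.0286·22.5000] = 11.2844; exercise value = 15.0000 > continuation, so V_d = 15.0000 (exercise)
Node 0 (S = 40): continuation = 1/1.09·[0.9714·1.0000 + 0.0286·15.0000] = 1.2844; exercise value = 5.0000 > continuation, so V_0 = 5.0000 (exercise)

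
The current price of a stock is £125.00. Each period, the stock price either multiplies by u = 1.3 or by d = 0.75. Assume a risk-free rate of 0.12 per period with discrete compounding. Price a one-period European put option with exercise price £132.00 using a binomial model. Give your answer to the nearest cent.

£11.18

Risk-neutral probability p = (1 + 0.12 − 0.75)/(1.3 − 0.75) = 0.3700/0.5500 = 0.6727
Terminal stock prices: S_u = 162.5, S_d = 93.75
Terminal payoffs (K − S): max(-30.5, 0) = 0, max(38.25, 0) = 38.25
Node 0 (S = 125): V_0 = 1/1.12·[0.6727·0.0000 + 0.3273·38.2500] = 11.1769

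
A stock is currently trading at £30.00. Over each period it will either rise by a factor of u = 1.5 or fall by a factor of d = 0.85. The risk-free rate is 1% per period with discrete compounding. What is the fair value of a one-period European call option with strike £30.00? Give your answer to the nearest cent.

Risk-neutral probability p = (1 + 0.01 − 0.85)/(1.5 − 0.85) = 0.1600/0.6500 = 0.2462
Terminal stock prices: S_u = 45, S_d = 25.5
Terminal payoffs (S − K): max(15, 0) = 15, max(-4.5, 0) = 0
Node 0 (S = 30): V_0 = 1/1.01·[0.2462·15.0000 + 0.7538·0.0000] = 3.6558

£3.66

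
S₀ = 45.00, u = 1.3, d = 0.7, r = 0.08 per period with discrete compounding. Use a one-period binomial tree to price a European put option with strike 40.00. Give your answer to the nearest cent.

2.89

Risk-neutral probability p = (1 + 0.08 − 0.7)/(1.3 − 0.7) = 0.3800/0.6000 = 0.6333
Terminal stock prices: S_u = 58.5, S_d = 31.5
Terminal payoffs (K − S): max(-18.5, 0) = 0, max(8.5, 0) = 8.5
Node 0 (S = 45): V_0 = 1/1.08·[0.6333·0.0000 + 0.3667·8.5000] = 2.8858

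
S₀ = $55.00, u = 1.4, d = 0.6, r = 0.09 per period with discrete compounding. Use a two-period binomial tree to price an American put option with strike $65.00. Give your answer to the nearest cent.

Risk-neutral probability p = (1 + 0.09 − 0.6)/(1.4 − 0.6) = 0.4900/0.8000 = 0.6125
Terminal stock prices: S_uu = 107.8, S_ud = 46.2, S_dd = 19.8
Terminal payoffs (K − S): max(-42.8, 0) = 0, max(18.8, 0) = 18.8, max(45.2, 0) = 45.2
Node u (S = 77): continuation = 1/1.09·[0.6125·0.0000 + 0.3875·18.8000] = 6.6835; exercise value = 0.0000 ≤ continuation, so V_u = 6.6835
Node d (S = 33): continuation = 1/1.09·[0.6125·18.8000 + 0.3875·45.2000] = 26.6330; exercise value = 32.0000 > continuation, so V_d = 32.0000 (exercise)
Node 0 (S = 55): continuation = 1/1.09·[0.6125·6.6835 + 0.3875·32.0000] = 15.1318; exercise value = 10.0000 ≤ continuation, so V_0 = 15.1318

$15.13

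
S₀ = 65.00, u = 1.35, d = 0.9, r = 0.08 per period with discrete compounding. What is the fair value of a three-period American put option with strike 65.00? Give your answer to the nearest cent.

3.81

Risk-neutral probability p = (1 + 0.08 − 0.9)/(1.35 − 0.9) = 0.1800/0.4500 = 0.4000
Terminal stock prices: S_uuu = 159.9, S_uud = 106.6, S_udd = 71.08, S_ddd = 47.39
Terminal payoffs (K − S): max(-94.92, 0) = 0, max(-41.62, 0) = 0, max(-6.078, 0) = 0, max(17.61, 0) = 17.61
Node uu (S = 118.5): continuation = 1/1.08·[0.4000·0.0000 + 0.6000·0.0000] = 0.0000; exercise value = 0.0000 ≤ continuation, so V_uu = 0.0000
Node ud (S = 78.98): continuation = 1/1.08·[0.4000·0.0000 + 0.6000·0.0000] = 0.0000; exercise value = 0.0000 ≤ continuation, so V_ud = 0.0000
Node dd (S = 52.65): continuation = 1/1.08·[0.4000·0.0000 + 0.6000·17.6150] = 9.7861; exercise value = 12.3500 > continuation, so V_dd = 12.3500 (exercise)
Node u (S = 87.75): continuation = 1/1.08·[0.4000·0.0000 + 0.6000·0.0000] = 0.0000; exercise value = 0.0000 ≤ continuation, so V_u = 0.0000
Node d (S = 58.5): continuation = 1/1.08·[0.4000·0.0000 + 0.6000·12.3500] = 6.8611; exercise value = 6.5000 ≤ continuation, so V_d = 6.8611
Node 0 (S = 65): continuation = 1/1.08·[0.4000·0.0000 + 0.6000·6.8611] = 3.8117; exercise value = 0.0000 ≤ continuation, so V_0 = 3.8117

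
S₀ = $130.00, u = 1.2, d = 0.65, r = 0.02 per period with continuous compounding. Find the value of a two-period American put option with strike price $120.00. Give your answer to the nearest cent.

$15.31

Risk-neutral probability p = (e^0.02 − 0.65)/(1.2 − 0.65) = 0.3702/0.5500 = 0.6731
Terminal stock prices: S_uu = 187.2, S_ud = 101.4, S_dd = 54.93
Terminal payoffs (K − S): max(-67.2, 0) = 0, max(18.6, 0) = 18.6, max(65.07, 0) = 65.07
Node u (S = 156): continuation = e^(−0.02)·[0.6731·0.0000 + 0.3269·18.6000] = 5.9601; exercise value = 0.0000 ≤ continuation, so V_u = 5.9601
Node d (S = 84.5): continuation = e^(−0.02)·[0.6731·18.6000 + 0.3269·65.0750] = 33.1238; exercise value = 35.5000 > continuation, so V_d = 35.5000 (exercise)
Node 0 (S = 130): continuation = e^(−0.02)·[0.6731·5.9601 + 0.3269·35.5000] = 15.3076; exercise value = 0.0000 ≤ continuation, so V_0 = 15.3076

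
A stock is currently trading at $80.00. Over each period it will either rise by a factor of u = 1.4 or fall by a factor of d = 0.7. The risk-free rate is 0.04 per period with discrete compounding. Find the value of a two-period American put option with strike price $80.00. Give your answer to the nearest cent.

$12.24

Risk-neutral probability p = (1 + 0.04 − 0.7)/(1.4 − 0.7) = 0.3400/0.7000 = 0.4857
Terminal stock prices: S_uu = 156.8, S_ud = 78.4, S_dd = 39.2
Terminal payoffs (K − S): max(-76.8, 0) = 0, max(1.6, 0) = 1.6, max(40.8, 0) = 40.8
Node u (S = 112): continuation = 1/1.04·[0.4857·0.0000 + 0.5143·1.6000] = 0.7912; exercise value = 0.0000 ≤ continuation, so V_u = 0.7912
Node d (S = 56): continuation = 1/1.04·[0.4857·1.6000 + 0.5143·40.8000] = 20.9231; exercise value = 24.0000 > continuation, so V_d = 24.0000 (exercise)
Node 0 (S = 80): continuation = 1/1.04·[0.4857·0.7912 + 0.5143·24.0000] = 12.2377; exercise value = 0.0000 ≤ continuation, so V_0 = 12.2377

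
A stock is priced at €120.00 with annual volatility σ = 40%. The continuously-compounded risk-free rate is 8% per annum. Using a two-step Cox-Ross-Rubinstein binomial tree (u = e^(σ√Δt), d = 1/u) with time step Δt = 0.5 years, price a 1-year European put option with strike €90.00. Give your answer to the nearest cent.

CRR parameters: u = e^(σ√Δt) = e^(0.4·√0.5) = 1.3269, d = 1/u = 0.7536
Per-period rate: rΔt = 0.08·0.5 = 0.04, so R = e^0.04 = 1.0408
Risk-neutral probability p = (e^0.04 − 0.7536)/(1.3269 − 0.7536) = 0.2872/0.5733 = 0.5009
Terminal stock prices: S_uu = 211.3, S_ud = 120, S_dd = 68.16
Terminal payoffs (K − S): max(-121.3, 0) = 0, max(-30, 0) = 0, max(21.84, 0) = 21.84
Node u (S = 159.2): V_u = e^(−0.04)·[0.5009·0.0000 + 0.4991·0.0000] = 0.0000
Node d (S = 90.44): V_d = e^(−0.04)·[0.5009·0.0000 + 0.4991·21.8435] = 10.4736
Node 0 (S = 120): V_0 = e^(−0.04)·[0.5009·0.0000 + 0.4991·10.4736] = 5.0219

€5.02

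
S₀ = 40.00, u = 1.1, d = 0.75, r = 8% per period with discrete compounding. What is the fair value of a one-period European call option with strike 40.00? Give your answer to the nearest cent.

3.49

Risk-neutral probability p = (1 + 0.08 − 0.75)/(1.1 − 0.75) = 0.3300/0.3500 = 0.9429
Terminal stock prices: S_u = 44, S_d = 30
Terminal payoffs (S − K): max(4, 0) = 4, max(-10, 0) = 0
Node 0 (S = 40): V_0 = 1/1.08·[0.9429·4.0000 + 0.0571·0.0000] = 3.4921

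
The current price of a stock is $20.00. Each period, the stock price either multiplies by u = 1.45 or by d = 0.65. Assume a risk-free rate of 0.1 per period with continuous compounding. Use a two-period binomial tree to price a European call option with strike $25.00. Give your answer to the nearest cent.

Risk-neutral probability p = (e^0.1 − 0.65)/(1.45 − 0.65) = 0.4552/0.8000 = 0.5690
Terminal stock prices: S_uu = 42.05, S_ud = 18.85, S_dd = 8.45
Terminal payoffs (S − K): max(17.05, 0) = 17.05, max(-6.15, 0) = 0, max(-16.55, 0) = 0
Node u (S = 29): V_u = e^(−0.1)·[0.5690·17.0500 + 0.4310·0.0000] = 8.7777
Node d (S = 13): V_d = e^(−0.1)·[0.5690·0.0000 + 0.4310·0.0000] = 0.0000
Node 0 (S = 20): V_0 = e^(−0.1)·[0.5690·8.7777 + 0.4310·0.0000] = 4.5189

$4.52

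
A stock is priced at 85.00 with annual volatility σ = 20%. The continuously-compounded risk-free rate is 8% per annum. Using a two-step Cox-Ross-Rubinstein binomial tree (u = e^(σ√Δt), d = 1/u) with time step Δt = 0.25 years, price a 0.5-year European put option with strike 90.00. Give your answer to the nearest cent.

CRR parameters: u = e^(σ√Δt) = e^(0.2·√0.25) = 1.1052, d = 1/u = 0.9048
Per-period rate: rΔt = 0.08·0.25 = 0.02, so R = e^0.02 = 1.0202
Risk-neutral probability p = (e^0.02 − 0.9048)/(1.1052 − 0.9048) = 0.1154/0.2003 = 0.5759
Terminal stock prices: S_uu = 103.8, S_ud = 85, S_dd = 69.59
Terminal payoffs (K − S): max(-13.82, 0) = 0, max(5, 0) = 5, max(20.41, 0) = 20.41
Node u (S = 93.94): V_u = e^(−0.02)·[0.5759·0.0000 + 0.4241·5.0000] = 2.0787
Node d (S = 76.91): V_d = e^(−0.02)·[0.5759·5.0000 + 0.4241·20.4079] = 11.3067
Node 0 (S = 85): V_0 = e^(−0.02)·[0.5759·2.0787 + 0.4241·11.3067] = 5.8740

5.87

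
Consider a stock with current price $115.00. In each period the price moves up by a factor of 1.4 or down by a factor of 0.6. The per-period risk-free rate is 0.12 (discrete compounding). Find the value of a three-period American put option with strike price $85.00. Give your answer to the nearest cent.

Risk-neutral probability p = (1 + 0.12 − 0.6)/(1.4 − 0.6) = 0.5200/0.8000 = 0.6500
Terminal stock prices: S_uuu = 315.6, S_uud = 135.2, S_udd = 57.96, S_ddd = 24.84
Terminal payoffs (K − S): max(-230.6, 0) = 0, max(-50.24, 0) = 0, max(27.04, 0) = 27.04, max(60.16, 0) = 60.16
Node uu (S = 225.4): continuation = 1/1.12·[0.6500·0.0000 + 0.3500·0.0000] = 0.0000; exercise value = 0.0000 ≤ continuation, so V_uu = 0.0000
Node ud (S = 96.6): continuation = 1/1.12·[0.6500·0.0000 + 0.3500·27.0400] = 8.4500; exercise value = 0.0000 ≤ continuation, so V_ud = 8.4500
Node dd (S = 41.4): continuation = 1/1.12·[0.6500·27.0400 + 0.3500·60.1600] = 34.4929; exercise value = 43.6000 > continuation, so V_dd = 43.6000 (exercise)
Node u (S = 161): continuation = 1/1.12·[0.6500·0.0000 + 0.3500·8.4500] = 2.6406; exercise value = 0.0000 ≤ continuation, so V_u = 2.6406
Node d (S = 69): continuation = 1/1.12·[0.6500·8.4500 + 0.3500·43.6000] = 18.5290; exercise value = 16.0000 ≤ continuation, so V_d = 18.5290
Node 0 (S = 115): continuation = 1/1.12·[0.6500·2.6406 + 0.3500·18.5290] = 7.3228; exercise value = 0.0000 ≤ continuation, so V_0 = 7.3228

$7.32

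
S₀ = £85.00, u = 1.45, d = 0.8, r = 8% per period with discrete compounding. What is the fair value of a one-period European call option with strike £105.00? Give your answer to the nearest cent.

£7.28

Risk-neutral probability p = (1 + 0.08 − 0.8)/(1.45 − 0.8) = 0.2800/0.6500 = 0.4308
Terminal stock prices: S_u = 123.2, S_d = 68
Terminal payoffs (S − K): max(18.25, 0) = 18.25, max(-37, 0) = 0
Node 0 (S = 85): V_0 = 1/1.08·[0.4308·18.2500 + 0.5692·0.0000] = 7.2792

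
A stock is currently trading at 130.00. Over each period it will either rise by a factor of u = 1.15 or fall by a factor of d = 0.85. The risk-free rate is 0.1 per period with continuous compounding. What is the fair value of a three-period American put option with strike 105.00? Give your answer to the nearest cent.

0.20

Risk-neutral probability p = (e^0.1 − 0.85)/(1.15 − 0.85) = 0.2552/0.3000 = 0.8506
Terminal stock prices: S_uuu = 197.7, S_uud = 146.1, S_udd = 108, S_ddd = 79.84
Terminal payoffs (K − S): max(-92.71, 0) = 0, max(-41.14, 0) = 0, max(-3.014, 0) = 0, max(25.16, 0) = 25.16
Node uu (S = 171.9): continuation = e^(−0.1)·[0.8506·0.0000 + 0.1494·0.0000] = 0.0000; exercise value = 0.0000 ≤ continuation, so V_uu = 0.0000
Node ud (S = 127.1): continuation = e^(−0.1)·[0.8506·0.0000 + 0.1494·0.0000] = 0.0000; exercise value = 0.0000 ≤ continuation, so V_ud = 0.0000
Node dd (S = 93.92): continuation = e^(−0.1)·[0.8506·0.0000 + 0.1494·25.1638] = 3.4024; exercise value = 11.0750 > continuation, so V_dd = 11.0750 (exercise)
Node u (S = 149.5): continuation = e^(−0.1)·[0.8506·0.0000 + 0.1494·0.0000] = 0.0000; exercise value = 0.0000 ≤ continuation, so V_u = 0.0000
Node d (S = 110.5): continuation = e^(−0.1)·[0.8506·0.0000 + 0.1494·11.0750] = 1.4975; exercise value = 0.0000 ≤ continuation, so V_d = 1.4975
Node 0 (S = 130): continuation = e^(−0.1)·[0.8506·0.0000 + 0.1494·1.4975] = 0.2025; exercise value = 0.0000 ≤ continuation, so V_0 = 0.2025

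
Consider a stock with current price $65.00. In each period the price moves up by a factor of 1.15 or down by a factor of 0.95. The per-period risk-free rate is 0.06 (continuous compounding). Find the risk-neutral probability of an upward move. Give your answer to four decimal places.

Risk-neutral probability p = (e^0.06 − 0.95)/(1.15 − 0.95) = 0.1118/0.2000 = 0.5592

p = 0.5592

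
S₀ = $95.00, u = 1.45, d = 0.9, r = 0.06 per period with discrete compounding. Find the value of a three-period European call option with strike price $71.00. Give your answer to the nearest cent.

$35.91

Risk-neutral probability p = (1 + 0.06 − 0.9)/(1.45 − 0.9) = 0.1600/0.5500 = 0.2909
Terminal stock prices: S_uuu = 289.6, S_uud = 179.8, S_udd = 111.6, S_ddd = 69.26
Terminal payoffs (S − K): max(218.6, 0) = 218.6, max(108.8, 0) = 108.8, max(40.58, 0) = 40.58, max(-1.745, 0) = 0
Node uu (S = 199.7): V_uu = 1/1.06·[0.2909·218.6194 + 0.7091·108.7638] = 132.7564
Node ud (S = 124): V_ud = 1/1.06·[0.2909·108.7638 + 0.7091·40.5775] = 56.9939
Node dd (S = 76.95): V_dd = 1/1.06·[0.2909·40.5775 + 0.7091·0.0000] = 11.1362
Node u (S = 137.8): V_u = 1/1.06·[0.2909·132.7564 + 0.7091·56.9939] = 74.5603
Node d (S = 85.5): V_d = 1/1.06·[0.2909·56.9939 + 0.7091·11.1362] = 23.0911
Node 0 (S = 95): V_0 = 1/1.06·[0.2909·74.5603 + 0.7091·23.0911] = 35.9094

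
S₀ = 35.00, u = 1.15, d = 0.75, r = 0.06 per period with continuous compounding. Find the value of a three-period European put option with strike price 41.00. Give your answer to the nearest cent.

4.09

Risk-neutral probability p = (e^0.06 − 0.75)/(1.15 − 0.75) = 0.3118/0.4000 = 0.7796
Terminal stock prices: S_uuu = 53.23, S_uud = 34.72, S_udd = 22.64, S_ddd = 14.77
Terminal payoffs (K − S): max(-12.23, 0) = 0, max(6.284, 0) = 6.284, max(18.36, 0) = 18.36, max(26.23, 0) = 26.23
Node uu (S = 46.29): V_uu = e^(−0.06)·[0.7796·0.0000 + 0.2204·6.2844] = 1.3045
Node ud (S = 30.19): V_ud = e^(−0.06)·[0.7796·6.2844 + 0.2204·18.3594] = 8.4248
Node dd (S = 19.69): V_dd = e^(−0.06)·[0.7796·18.3594 + 0.2204·26.2344] = 18.9248
Node u (S = 40.25): V_u = e^(−0.06)·[0.7796·1.3045 + 0.2204·8.4248] = 2.7065
Node d (S = 26.25): V_d = e^(−0.06)·[0.7796·8.4248 + 0.2204·18.9248] = 10.1137
Node 0 (S = 35): V_0 = e^(−0.06)·[0.7796·2.7065 + 0.2204·10.1137] = 4.0864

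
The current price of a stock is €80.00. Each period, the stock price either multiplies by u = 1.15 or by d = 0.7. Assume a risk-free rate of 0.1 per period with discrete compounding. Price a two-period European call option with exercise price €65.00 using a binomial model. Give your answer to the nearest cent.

Risk-neutral probability p = (1 + 0.1 − 0.7)/(1.15 − 0.7) = 0.4000/0.4500 = 0.8889
Terminal stock prices: S_uu = 105.8, S_ud = 64.4, S_dd = 39.2
Terminal payoffs (S − K): max(40.8, 0) = 40.8, max(-0.6, 0) = 0, max(-25.8, 0) = 0
Node u (S = 92): V_u = 1/1.1·[0.8889·40.8000 + 0.1111·0.0000] = 32.9697
Node d (S = 56): V_d = 1/1.1·[0.8889·0.0000 + 0.1111·0.0000] = 0.0000
Node 0 (S = 80): V_0 = 1/1.1·[0.8889·32.9697 + 0.1111·0.0000] = 26.6422

€26.64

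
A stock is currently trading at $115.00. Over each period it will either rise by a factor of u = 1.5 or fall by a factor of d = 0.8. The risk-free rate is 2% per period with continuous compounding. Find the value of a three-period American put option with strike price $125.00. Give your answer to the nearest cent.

$27.27

Risk-neutral probability p = (e^0.02 − 0.8)/(1.5 − 0.8) = 0.2202/0.7000 = 0.3146
Terminal stock prices: S_uuu = 388.1, S_uud = 207, S_udd = 110.4, S_ddd = 58.88
Terminal payoffs (K − S): max(-263.1, 0) = 0, max(-82, 0) = 0, max(14.6, 0) = 14.6, max(66.12, 0) = 66.12
Node uu (S = 258.8): continuation = e^(−0.02)·[0.3146·0.0000 + 0.6854·0.0000] = 0.0000; exercise value = 0.0000 ≤ continuation, so V_uu = 0.0000
Node ud (S = 138): continuation = e^(−0.02)·[0.3146·0.0000 + 0.6854·14.6000] = 9.8091; exercise value = 0.0000 ≤ continuation, so V_ud = 9.8091
Node dd (S = 73.6): continuation = e^(−0.02)·[0.3146·14.6000 + 0.6854·66.1200] = 48.9248; exercise value = 51.4000 > continuation, so V_dd = 51.4000 (exercise)
Node u (S = 172.5): continuation = e^(−0.02)·[0.3146·0.0000 + 0.6854·9.8091] = 6.5903; exercise value = 0.0000 ≤ continuation, so V_u = 6.5903
Node d (S = 92): continuation = e^(−0.02)·[0.3146·9.8091 + 0.6854·51.4000] = 37.5579; exercise value = 33.0000 ≤ continuation, so V_d = 37.5579
Node 0 (S = 115): continuation = e^(−0.02)·[0.3146·6.5903 + 0.6854·37.5579] = 27.2655; exercise value = 10.0000 ≤ continuation, so V_0 = 27.2655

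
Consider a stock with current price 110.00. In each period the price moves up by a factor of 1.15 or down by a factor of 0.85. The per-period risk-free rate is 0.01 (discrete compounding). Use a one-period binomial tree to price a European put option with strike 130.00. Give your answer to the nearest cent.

18.71

Risk-neutral probability p = (1 + 0.01 − 0.85)/(1.15 − 0.85) = 0.1600/0.3000 = 0.5333
Terminal stock prices: S_u = 126.5, S_d = 93.5
Terminal payoffs (K − S): max(3.5, 0) = 3.5, max(36.5, 0) = 36.5
Node 0 (S = 110): V_0 = 1/1.01·[0.5333·3.5000 + 0.4667·36.5000] = 18.7129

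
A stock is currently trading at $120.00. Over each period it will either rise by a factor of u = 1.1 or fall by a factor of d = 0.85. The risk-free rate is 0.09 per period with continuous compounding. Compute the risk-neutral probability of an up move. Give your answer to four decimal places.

p = 0.9767

Risk-neutral probability p = (e^0.09 − 0.85)/(1.1 − 0.85) = 0.2442/0.2500 = 0.9767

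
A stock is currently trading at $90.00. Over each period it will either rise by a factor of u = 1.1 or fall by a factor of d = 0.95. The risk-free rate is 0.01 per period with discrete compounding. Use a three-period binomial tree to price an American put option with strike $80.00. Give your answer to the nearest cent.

$0.59

Risk-neutral probability p = (1 + 0.01 − 0.95)/(1.1 − 0.95) = 0.0600/0.1500 = 0.4000
Terminal stock prices: S_uuu = 119.8, S_uud = 103.5, S_udd = 89.35, S_ddd = 77.16
Terminal payoffs (K − S): max(-39.79, 0) = 0, max(-23.46, 0) = 0, max(-9.348, 0) = 0, max(2.836, 0) = 2.836
Node uu (S = 108.9): continuation = 1/1.01·[0.4000·0.0000 + 0.6000·0.0000] = 0.0000; exercise value = 0.0000 ≤ continuation, so V_uu = 0.0000
Node ud (S = 94.05): continuation = 1/1.01·[0.4000·0.0000 + 0.6000·0.0000] = 0.0000; exercise value = 0.0000 ≤ continuation, so V_ud = 0.0000
Node dd (S = 81.22): continuation = 1/1.01·[0.4000·0.0000 + 0.6000·2.8363] = 1.6849; exercise value = 0.0000 ≤ continuation, so V_dd = 1.6849
Node u (S = 99): continuation = 1/1.01·[0.4000·0.0000 + 0.6000·0.0000] = 0.0000; exercise value = 0.0000 ≤ continuation, so V_u = 0.0000
Node d (S = 85.5): continuation = 1/1.01·[0.4000·0.0000 + 0.6000·1.6849] = 1.0009; exercise value = 0.0000 ≤ continuation, so V_d = 1.0009
Node 0 (S = 90): continuation = 1/1.01·[0.4000·0.0000 + 0.6000·1.0009] = 0.5946; exercise value = 0.0000 ≤ continuation, so V_0 = 0.5946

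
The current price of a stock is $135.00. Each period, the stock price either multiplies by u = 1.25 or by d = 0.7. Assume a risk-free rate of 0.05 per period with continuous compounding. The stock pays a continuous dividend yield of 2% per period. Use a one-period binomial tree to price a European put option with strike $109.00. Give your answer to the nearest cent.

Per-period risk-free factor R = e^0.05 = 1.0513; dividend-adjusted growth = e^(0.05−0.02) = 1.0305.
Risk-neutral probability p = (1.0305 − 0.7)/(1.25 − 0.7) = 0.3305/0.5500 = 0.6008
Terminal stock prices: S_u = 168.8, S_d = 94.5
Terminal payoffs (K − S): max(-59.75, 0) = 0, max(14.5, 0) = 14.5
Node 0 (S = 135): V_0 = e^(−0.05)·[0.6008·0.0000 + 0.3992·14.5000] = 5.5057

$5.51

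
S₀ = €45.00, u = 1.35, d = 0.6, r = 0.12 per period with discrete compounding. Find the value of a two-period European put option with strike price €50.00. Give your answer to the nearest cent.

Risk-neutral probability p = (1 + 0.12 − 0.6)/(1.35 − 0.6) = 0.5200/0.7500 = 0.6933
Terminal stock prices: S_uu = 82.01, S_ud = 36.45, S_dd = 16.2
Terminal payoffs (K − S): max(-32.01, 0) = 0, max(13.55, 0) = 13.55, max(33.8, 0) = 33.8
Node u (S = 60.75): V_u = 1/1.12·[0.6933·0.0000 + 0.3067·13.5500] = 3.7101
Node d (S = 27): V_d = 1/1.12·[0.6933·13.5500 + 0.3067·33.8000] = 17.6429
Node 0 (S = 45): V_0 = 1/1.12·[0.6933·3.7101 + 0.3067·17.6429] = 7.1275

€7.13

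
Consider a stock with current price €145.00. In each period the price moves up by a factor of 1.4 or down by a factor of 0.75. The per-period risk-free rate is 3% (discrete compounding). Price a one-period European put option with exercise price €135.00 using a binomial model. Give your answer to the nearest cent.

Risk-neutral probability p = (1 + 0.03 − 0.75)/(1.4 − 0.75) = 0.2800/0.6500 = 0.4308
Terminal stock prices: S_u = 203, S_d = 108.8
Terminal payoffs (K − S): max(-68, 0) = 0, max(26.25, 0) = 26.25
Node 0 (S = 145): V_0 = 1/1.03·[0.4308·0.0000 + 0.5692·26.2500] = 14.5071

€14.51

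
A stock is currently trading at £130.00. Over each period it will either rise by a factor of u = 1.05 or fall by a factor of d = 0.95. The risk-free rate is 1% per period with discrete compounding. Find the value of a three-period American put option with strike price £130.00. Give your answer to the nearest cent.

Risk-neutral probability p = (1 + 0.01 − 0.95)/(1.05 − 0.95) = 0.0600/0.1000 = 0.6000
Terminal stock prices: S_uuu = 150.5, S_uud = 136.2, S_udd = 123.2, S_ddd = 111.5
Terminal payoffs (K − S): max(-20.49, 0) = 0, max(-6.159, 0) = 0, max(6.809, 0) = 6.809, max(18.54, 0) = 18.54
Node uu (S = 143.3): continuation = 1/1.01·[0.6000·0.0000 + 0.4000·0.0000] = 0.0000; exercise value = 0.0000 ≤ continuation, so V_uu = 0.0000
Node ud (S = 129.7): continuation = 1/1.01·[0.6000·0.0000 + 0.4000·6.8088] = 2.6965; exercise value = 0.3250 ≤ continuation, so V_ud = 2.6965
Node dd (S = 117.3): continuation = 1/1.01·[0.6000·6.8088 + 0.4000·18.5413] = 11.3879; exercise value = 12.6750 > continuation, so V_dd = 12.6750 (exercise)
Node u (S = 136.5): continuation = 1/1.01·[0.6000·0.0000 + 0.4000·2.6965] = 1.0679; exercise value = 0.0000 ≤ continuation, so V_u = 1.0679
Node d (S = 123.5): continuation = 1/1.01·[0.6000·2.6965 + 0.4000·12.6750] = 6.6217; exercise value = 6.5000 ≤ continuation, so V_d = 6.6217
Node 0 (S = 130): continuation = 1/1.01·[0.6000·1.0679 + 0.4000·6.6217] = 3.2569; exercise value = 0.0000 ≤ continuation, so V_0 = 3.2569

£3.26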